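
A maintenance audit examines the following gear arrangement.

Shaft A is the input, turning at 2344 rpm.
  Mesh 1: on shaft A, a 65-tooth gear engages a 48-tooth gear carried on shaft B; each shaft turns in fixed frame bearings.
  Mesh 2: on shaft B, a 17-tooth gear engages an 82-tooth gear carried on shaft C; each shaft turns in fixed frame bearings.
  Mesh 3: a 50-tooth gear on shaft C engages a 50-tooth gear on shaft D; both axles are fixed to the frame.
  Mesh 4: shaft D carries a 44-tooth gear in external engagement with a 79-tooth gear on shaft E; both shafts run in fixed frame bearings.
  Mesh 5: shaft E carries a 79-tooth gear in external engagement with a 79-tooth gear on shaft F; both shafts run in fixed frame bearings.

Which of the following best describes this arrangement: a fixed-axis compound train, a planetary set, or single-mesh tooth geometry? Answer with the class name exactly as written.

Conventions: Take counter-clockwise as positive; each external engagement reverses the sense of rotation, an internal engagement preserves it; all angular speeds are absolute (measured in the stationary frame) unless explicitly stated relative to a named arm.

fixed-axis compound train

topology: fixed-axis compound train — 5 meshes, A→F
classification: fixed-axis compound train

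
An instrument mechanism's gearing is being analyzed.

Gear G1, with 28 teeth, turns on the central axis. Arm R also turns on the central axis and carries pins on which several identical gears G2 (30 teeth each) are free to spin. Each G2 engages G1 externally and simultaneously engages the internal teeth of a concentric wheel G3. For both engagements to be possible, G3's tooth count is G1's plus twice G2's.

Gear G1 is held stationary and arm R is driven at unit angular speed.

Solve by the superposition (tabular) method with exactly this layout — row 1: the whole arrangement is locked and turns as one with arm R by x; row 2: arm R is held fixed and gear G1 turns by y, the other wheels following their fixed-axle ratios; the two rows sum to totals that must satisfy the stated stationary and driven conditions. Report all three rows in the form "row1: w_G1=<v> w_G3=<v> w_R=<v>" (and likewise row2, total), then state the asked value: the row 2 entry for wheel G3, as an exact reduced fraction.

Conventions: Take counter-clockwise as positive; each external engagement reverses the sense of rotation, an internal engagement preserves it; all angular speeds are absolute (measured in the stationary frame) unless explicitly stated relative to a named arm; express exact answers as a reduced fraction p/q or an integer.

recognized (axles ride arm R): planetary set, 28/30/88 teeth
row 1: whole set turns with the arm by x
row 2: sun turns y, ring = −(28/88)·y, arm 0
boundary: total ω_sun = x + y = 0 and total ω_arm = x = 1  ⇒  y = -1, x = 1
row 2 ring = −(28/88)·(-1) = 7/22
totals (row 1 + row 2): sun 1 + (-1) = 0, ring 1 + 7/22 = 29/22, arm 1 + 0 = 1
asked cell (row2, ring) = 7/22

row1: w_G1=1 w_G3=1 w_R=1
row2: w_G1=-1 w_G3=7/22 w_R=0
total: w_G1=0 w_G3=29/22 w_R=1
asked value: 7/22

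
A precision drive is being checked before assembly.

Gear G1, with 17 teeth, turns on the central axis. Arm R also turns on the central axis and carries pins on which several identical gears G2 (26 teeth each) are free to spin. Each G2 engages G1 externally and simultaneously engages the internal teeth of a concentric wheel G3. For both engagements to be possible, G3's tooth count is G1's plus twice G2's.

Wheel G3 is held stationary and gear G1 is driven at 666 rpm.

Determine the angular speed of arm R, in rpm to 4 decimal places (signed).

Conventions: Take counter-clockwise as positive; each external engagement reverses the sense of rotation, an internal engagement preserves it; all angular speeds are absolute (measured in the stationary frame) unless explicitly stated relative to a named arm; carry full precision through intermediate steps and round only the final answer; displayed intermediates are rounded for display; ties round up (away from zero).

class = planetary set [G3 = 17+2·26 = 69; Willis about the carrier]
normalise by the input: solve with ω_sun = 1, then scale by 666 rpm
ring teeth: 17 + 2·26 = 69
17(ω_sun−ω_arm) = −69(ω_ring−ω_arm),  ω_ring = 0, ω_sun = 1
17(1−ω_arm) = −69(0−ω_arm)  ⇒  86·ω_arm = 17  ⇒  ω_arm = 17/86
scale: ω_arm = 17/86 × 666 rpm = +131.6512 rpm

+131.6512 rpm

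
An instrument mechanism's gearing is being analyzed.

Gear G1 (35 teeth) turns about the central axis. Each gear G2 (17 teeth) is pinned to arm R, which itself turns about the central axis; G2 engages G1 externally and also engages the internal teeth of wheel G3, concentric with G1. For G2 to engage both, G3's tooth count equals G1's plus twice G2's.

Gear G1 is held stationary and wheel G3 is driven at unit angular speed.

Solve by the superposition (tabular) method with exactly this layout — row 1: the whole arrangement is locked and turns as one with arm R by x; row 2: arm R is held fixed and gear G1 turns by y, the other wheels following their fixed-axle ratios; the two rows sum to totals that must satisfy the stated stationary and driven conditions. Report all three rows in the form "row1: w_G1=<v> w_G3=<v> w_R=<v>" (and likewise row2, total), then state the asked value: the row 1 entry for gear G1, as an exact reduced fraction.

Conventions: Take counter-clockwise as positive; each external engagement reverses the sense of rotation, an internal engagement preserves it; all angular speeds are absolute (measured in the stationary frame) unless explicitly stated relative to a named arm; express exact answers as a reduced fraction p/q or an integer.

row1: w_G1=69/104 w_G3=69/104 w_R=69/104
row2: w_G1=-69/104 w_G3=35/104 w_R=0
total: w_G1=0 w_G3=1 w_R=69/104
asked value: 69/104

class = planetary set [G3 = 35+2·17 = 69; Willis about the carrier]
row 1: whole set turns with the arm by x
row 2: sun turns y, ring = −(35/69)·y, arm 0
boundary: total ω_sun = x + y = 0 and total ω_ring = x − (35/69)·y = 1  ⇒  y = -69/104, x = 69/104
row 2 ring = −(35/69)·(-69/104) = 35/104
totals (row 1 + row 2): sun 69/104 + (-69/104) = 0, ring 69/104 + 35/104 = 1, arm 69/104 + 0 = 69/104
asked cell (row1, sun) = 69/104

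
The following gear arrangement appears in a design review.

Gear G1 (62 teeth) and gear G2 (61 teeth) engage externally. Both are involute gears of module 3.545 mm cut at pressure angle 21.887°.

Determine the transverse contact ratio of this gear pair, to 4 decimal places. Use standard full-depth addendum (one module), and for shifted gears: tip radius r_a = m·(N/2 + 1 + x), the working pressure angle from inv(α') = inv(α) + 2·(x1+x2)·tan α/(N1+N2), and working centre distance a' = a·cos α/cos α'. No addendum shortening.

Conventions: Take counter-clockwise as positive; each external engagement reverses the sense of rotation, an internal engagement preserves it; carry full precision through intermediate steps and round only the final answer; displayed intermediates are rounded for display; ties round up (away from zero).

recognized (one external pair, fixed centres): single-mesh tooth geometry, m = 3.545, N1 = 62, N2 = 61
base radii: r_b1 = 101.973863, r_b2 = 100.329123
tip radii: r_a1 = 113.440000, r_a2 = 111.667500
no profile shift: α' = α, a' = a
action lengths: √(r_a1²−r_b1²) = 49.698742, √(r_a2²−r_b2²) = 49.027519
base pitch p_b = π·m·cos α = 10.334204
CR = (49.698742 + 49.027519 − 218.017500·sin 21.88700°)/10.334204 = 1.688983
contact ratio ≈ 1.6890

1.6890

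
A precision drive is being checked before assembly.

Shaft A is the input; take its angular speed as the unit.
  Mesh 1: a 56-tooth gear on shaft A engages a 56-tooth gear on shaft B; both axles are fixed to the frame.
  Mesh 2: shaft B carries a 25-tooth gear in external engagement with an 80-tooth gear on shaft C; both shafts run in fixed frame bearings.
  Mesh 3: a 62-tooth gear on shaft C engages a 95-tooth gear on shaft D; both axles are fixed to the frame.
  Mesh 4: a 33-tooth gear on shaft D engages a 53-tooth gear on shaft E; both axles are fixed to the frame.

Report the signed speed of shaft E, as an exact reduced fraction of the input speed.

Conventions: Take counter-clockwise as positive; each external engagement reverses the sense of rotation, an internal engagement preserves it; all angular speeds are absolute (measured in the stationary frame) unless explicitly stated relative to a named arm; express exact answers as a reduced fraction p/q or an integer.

1023/8056

4-mesh fixed-axis compound train (all bearings frame-fixed)
mesh 1 [56T→56T]: |ω|/ω_in = 1×56/56 = 1, sense flips to −
mesh 2 [25T→80T]: |ω|/ω_in = 1×25/80 = 5/16, sense flips to +
mesh 3 [62T→95T]: |ω|/ω_in = (5/16)×62/95 = 31/152, sense flips to −
mesh 4 [33T→53T]: |ω|/ω_in = (31/152)×33/53 = 1023/8056, sense flips to +
signed output speed (× input speed) = 1023/8056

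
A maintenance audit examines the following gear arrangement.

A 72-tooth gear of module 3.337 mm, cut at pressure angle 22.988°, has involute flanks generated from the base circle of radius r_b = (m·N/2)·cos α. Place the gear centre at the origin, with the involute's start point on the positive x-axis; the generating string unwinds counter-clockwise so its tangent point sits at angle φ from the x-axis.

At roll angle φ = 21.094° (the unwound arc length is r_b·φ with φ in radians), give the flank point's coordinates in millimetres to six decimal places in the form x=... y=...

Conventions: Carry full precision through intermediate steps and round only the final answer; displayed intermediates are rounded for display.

x=117.834759 y=1.814735

class = single-mesh tooth geometry [base-circle involute, m = 3.337, 72T]
pitch radius r_p = m·N/2 = 3.337·72/2 = 120.132000
base radius r_b = r_p·cos α = 120.132000·cos 22.988° = 110.591918
roll angle φ = 21.094° = 0.36815975 rad
x = r_b·(cos φ + φ·sin φ) = 117.834759
y = r_b·(sin φ − φ·cos φ) = 1.814735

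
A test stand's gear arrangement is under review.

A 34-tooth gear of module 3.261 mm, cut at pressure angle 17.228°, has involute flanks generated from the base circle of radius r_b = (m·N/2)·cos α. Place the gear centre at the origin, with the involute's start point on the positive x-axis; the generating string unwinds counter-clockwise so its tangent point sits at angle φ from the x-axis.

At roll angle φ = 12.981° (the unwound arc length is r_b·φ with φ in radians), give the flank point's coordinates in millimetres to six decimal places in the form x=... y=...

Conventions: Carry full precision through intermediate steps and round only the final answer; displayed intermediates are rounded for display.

x=54.291315 y=0.204206

single-mesh involute tooth geometry (34T wheel at module 3.261)
pitch radius r_p = m·N/2 = 3.261·34/2 = 55.437000
base radius r_b = r_p·cos α = 55.437000·cos 17.228° = 52.949749
roll angle φ = 12.981° = 0.22656119 rad
x = r_b·(cos φ + φ·sin φ) = 54.291315
y = r_b·(sin φ − φ·cos φ) = 0.204206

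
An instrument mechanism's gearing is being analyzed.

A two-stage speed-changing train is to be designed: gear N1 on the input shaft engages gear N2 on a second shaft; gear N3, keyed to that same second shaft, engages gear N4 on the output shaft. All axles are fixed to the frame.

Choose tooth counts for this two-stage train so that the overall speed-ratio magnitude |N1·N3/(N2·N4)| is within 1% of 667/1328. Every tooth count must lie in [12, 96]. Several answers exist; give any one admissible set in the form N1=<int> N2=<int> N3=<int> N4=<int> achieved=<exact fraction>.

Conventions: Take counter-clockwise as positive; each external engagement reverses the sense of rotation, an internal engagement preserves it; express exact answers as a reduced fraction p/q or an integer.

N1=23 N2=16 N3=29 N4=83 achieved=667/1328

class = fixed-axis compound train [2-stage, 667/1328 wanted]
target = 667/1328 in lowest terms: an exact hit needs N1·N3 = k·667 and N2·N4 = k·1328 for one integer k, every count in [12, 96]; additionally prefer no 1:1 stage (N1 ≠ N2, N3 ≠ N4)
k = 1: N1·N3 = 667 = 23·29, N2·N4 = 1328 = 16·83
achieved = 23·29/(16·83) = 667/1328; |achieved − target| = 0 ≤ 667/132800 ✓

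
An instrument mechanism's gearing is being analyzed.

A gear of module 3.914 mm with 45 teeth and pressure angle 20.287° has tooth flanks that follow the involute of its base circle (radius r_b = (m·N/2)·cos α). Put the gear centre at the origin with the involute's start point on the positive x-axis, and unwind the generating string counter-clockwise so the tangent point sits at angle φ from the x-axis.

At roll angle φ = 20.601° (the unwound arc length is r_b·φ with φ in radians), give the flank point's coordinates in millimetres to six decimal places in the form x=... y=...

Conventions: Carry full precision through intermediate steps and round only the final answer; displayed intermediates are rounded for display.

class = single-mesh tooth geometry [base-circle involute, m = 3.914, 45T]
pitch radius r_p = m·N/2 = 3.914·45/2 = 88.065000
base radius r_b = r_p·cos α = 88.065000·cos 20.287° = 82.602119
roll angle φ = 20.601° = 0.35955528 rad
x = r_b·(cos φ + φ·sin φ) = 87.770186
y = r_b·(sin φ − φ·cos φ) = 1.263403

x=87.770186 y=1.263403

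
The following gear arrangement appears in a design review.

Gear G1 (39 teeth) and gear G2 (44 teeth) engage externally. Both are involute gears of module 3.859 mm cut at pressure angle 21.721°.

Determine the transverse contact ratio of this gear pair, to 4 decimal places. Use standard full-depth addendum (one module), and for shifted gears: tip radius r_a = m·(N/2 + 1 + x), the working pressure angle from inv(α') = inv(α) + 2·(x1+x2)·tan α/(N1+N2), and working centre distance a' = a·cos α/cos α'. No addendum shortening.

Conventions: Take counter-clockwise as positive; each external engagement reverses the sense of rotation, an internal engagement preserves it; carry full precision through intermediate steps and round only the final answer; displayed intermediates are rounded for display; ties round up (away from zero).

1.6401

recognized (one external pair, fixed centres): single-mesh tooth geometry, m = 3.859, N1 = 39, N2 = 44
base radii: r_b1 = 69.907488, r_b2 = 78.869986
tip radii: r_a1 = 79.109500, r_a2 = 88.757000
no profile shift: α' = α, a' = a
action lengths: √(r_a1²−r_b1²) = 37.030475, √(r_a2²−r_b2²) = 40.710322
base pitch p_b = π·m·cos α = 11.262608
CR = (37.030475 + 40.710322 − 160.148500·sin 21.72100°)/11.262608 = 1.640106
contact ratio ≈ 1.6401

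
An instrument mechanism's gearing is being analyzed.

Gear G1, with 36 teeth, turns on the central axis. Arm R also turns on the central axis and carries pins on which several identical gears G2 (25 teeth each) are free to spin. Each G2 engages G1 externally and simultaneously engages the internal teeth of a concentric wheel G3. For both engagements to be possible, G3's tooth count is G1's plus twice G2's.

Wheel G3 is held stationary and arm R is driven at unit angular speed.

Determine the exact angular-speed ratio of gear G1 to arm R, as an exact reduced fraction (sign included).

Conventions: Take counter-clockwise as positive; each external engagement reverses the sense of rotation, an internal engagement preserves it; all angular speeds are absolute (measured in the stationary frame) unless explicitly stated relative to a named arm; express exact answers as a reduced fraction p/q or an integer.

class = planetary set [G3 = 36+2·25 = 86; Willis about the carrier]
ring teeth: 36 + 2·25 = 86
36(ω_sun−ω_arm) = −86(ω_ring−ω_arm),  ω_ring = 0, ω_arm = 1
ω_sun = 1 − (86/36)(0−1) = 61/18
ω_out/ω_in = 61/18

61/18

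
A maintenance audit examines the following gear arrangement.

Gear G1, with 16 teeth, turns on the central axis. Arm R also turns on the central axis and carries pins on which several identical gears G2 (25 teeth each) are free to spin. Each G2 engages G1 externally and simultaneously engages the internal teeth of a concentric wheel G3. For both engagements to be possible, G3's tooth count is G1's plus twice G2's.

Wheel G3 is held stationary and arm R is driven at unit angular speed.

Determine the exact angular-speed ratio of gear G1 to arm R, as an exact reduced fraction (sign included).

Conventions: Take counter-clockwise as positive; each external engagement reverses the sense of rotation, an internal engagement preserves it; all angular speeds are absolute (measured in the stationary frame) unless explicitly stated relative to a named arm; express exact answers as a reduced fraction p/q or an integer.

41/8

planetary set (16T centre, 25T on arm, 66T internal) — Willis relation
ring teeth: 16 + 2·25 = 66
16(ω_sun−ω_arm) = −66(ω_ring−ω_arm),  ω_ring = 0, ω_arm = 1
ω_sun = 1 − (66/16)(0−1) = 41/8
ω_out/ω_in = 41/8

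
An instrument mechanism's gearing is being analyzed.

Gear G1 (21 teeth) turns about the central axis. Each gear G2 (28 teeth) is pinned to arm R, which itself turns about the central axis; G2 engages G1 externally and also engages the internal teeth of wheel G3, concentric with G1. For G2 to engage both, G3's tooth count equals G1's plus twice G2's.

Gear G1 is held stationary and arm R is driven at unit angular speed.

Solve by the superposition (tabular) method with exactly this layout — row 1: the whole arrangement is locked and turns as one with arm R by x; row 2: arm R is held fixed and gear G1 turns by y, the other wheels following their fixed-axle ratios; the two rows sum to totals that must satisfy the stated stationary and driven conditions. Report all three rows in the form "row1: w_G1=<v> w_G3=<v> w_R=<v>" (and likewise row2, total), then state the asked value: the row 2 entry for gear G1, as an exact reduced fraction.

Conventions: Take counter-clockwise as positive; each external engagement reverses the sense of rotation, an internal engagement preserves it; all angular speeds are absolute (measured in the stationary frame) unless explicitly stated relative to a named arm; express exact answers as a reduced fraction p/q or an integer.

topology: planetary set — G1 21T / G2 28T / G3 77T, arm = carrier (Willis)
superposition row 1 [locked train]: every member turns x
row 2 (arm held, sun turns y): ω_ring = −(21/77)·y, ω_arm = 0
boundary: total ω_sun = x + y = 0 and total ω_arm = x = 1  ⇒  y = -1, x = 1
row 2 ring = −(21/77)·(-1) = 3/11
totals (row 1 + row 2): sun 1 + (-1) = 0, ring 1 + 3/11 = 14/11, arm 1 + 0 = 1
asked cell (row2, sun) = -1

row1: w_G1=1 w_G3=1 w_R=1
row2: w_G1=-1 w_G3=3/11 w_R=0
total: w_G1=0 w_G3=14/11 w_R=1
asked value: -1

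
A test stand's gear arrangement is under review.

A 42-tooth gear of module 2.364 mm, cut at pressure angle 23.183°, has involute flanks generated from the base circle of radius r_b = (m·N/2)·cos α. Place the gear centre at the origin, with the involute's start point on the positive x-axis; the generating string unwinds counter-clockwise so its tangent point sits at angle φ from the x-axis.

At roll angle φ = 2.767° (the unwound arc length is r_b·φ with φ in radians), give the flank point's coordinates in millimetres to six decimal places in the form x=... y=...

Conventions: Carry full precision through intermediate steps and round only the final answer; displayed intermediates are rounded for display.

recognized (one wheel, involute flank): single-mesh tooth geometry, m = 2.364, N = 42
pitch radius r_p = m·N/2 = 2.364·42/2 = 49.644000
base radius r_b = r_p·cos α = 49.644000·cos 23.183° = 45.635355
roll angle φ = 2.767° = 0.04829326 rad
x = r_b·(cos φ + φ·sin φ) = 45.688541
y = r_b·(sin φ − φ·cos φ) = 0.001713

x=45.688541 y=0.001713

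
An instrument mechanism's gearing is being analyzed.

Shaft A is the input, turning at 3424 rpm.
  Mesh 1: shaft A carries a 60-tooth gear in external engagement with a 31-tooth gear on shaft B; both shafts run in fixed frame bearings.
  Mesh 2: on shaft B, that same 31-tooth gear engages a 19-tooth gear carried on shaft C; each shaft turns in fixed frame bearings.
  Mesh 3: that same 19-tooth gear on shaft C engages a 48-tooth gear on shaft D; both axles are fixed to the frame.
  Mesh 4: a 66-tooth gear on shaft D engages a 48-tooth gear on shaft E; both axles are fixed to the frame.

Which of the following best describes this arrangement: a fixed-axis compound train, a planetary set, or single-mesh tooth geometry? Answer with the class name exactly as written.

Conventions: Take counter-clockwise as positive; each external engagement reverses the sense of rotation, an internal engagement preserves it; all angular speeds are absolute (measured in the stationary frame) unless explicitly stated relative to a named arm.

4-mesh fixed-axis compound train (all bearings frame-fixed)
classification: fixed-axis compound train

fixed-axis compound train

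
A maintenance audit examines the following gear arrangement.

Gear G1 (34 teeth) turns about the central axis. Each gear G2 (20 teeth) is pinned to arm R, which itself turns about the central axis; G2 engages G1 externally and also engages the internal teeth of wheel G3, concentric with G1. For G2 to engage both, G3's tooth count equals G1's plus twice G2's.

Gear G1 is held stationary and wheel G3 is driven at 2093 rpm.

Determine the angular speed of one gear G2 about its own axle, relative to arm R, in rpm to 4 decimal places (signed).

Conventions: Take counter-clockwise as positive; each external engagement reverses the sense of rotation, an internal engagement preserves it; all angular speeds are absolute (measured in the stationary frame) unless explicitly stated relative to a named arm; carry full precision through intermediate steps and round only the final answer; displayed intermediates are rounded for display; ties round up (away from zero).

topology: planetary set — G1 34T / G2 20T / G3 74T, arm = carrier (Willis)
normalise by the input: solve with ω_ring = 1, then scale by 2093 rpm
ring teeth: 34 + 2·20 = 74
34(ω_sun−ω_arm) = −74(ω_ring−ω_arm),  ω_sun = 0, ω_ring = 1
34(0−ω_arm) = −74(1−ω_arm)  ⇒  108·ω_arm = 74  ⇒  ω_arm = 37/54
sun–planet mesh: 34·(0−37/54) = −20·(ω_p−ω_arm)  ⇒  ω_p−ω_arm = 629/540
scale: ω_p−ω_arm = 629/540 × 2093 rpm = +2437.9574 rpm

+2437.9574 rpm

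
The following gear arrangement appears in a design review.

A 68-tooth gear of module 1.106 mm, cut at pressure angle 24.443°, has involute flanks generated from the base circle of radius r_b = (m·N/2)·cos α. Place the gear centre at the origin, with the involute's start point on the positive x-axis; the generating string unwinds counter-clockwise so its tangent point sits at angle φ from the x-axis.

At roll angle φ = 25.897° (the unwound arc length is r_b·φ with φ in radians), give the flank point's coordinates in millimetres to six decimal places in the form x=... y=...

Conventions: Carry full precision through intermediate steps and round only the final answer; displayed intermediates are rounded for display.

x=37.553953 y=1.032320

class = single-mesh tooth geometry [base-circle involute, m = 1.106, 68T]
pitch radius r_p = m·N/2 = 1.106·68/2 = 37.604000
base radius r_b = r_p·cos α = 37.604000·cos 24.443° = 34.233680
roll angle φ = 25.897° = 0.45198792 rad
x = r_b·(cos φ + φ·sin φ) = 37.553953
y = r_b·(sin φ − φ·cos φ) = 1.032320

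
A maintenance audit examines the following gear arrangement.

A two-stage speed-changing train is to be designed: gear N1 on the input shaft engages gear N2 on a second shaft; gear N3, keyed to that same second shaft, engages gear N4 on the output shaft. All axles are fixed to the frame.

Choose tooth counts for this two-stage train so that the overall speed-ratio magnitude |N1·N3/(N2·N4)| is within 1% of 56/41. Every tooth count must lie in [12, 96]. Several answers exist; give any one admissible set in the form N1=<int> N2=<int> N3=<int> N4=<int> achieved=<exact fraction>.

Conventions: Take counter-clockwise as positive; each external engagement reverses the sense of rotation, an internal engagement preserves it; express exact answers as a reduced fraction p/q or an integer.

design class (target 56/41): fixed-axis compound train
target = 56/41 in lowest terms: an exact hit needs N1·N3 = k·56 and N2·N4 = k·41 for one integer k, every count in [12, 96]; additionally prefer no 1:1 stage (N1 ≠ N2, N3 ≠ N4)
k = 1…11: no 1:1-free in-range split of k·56 and k·41 into factor pairs; take k = 12
k = 12: N1·N3 = 672 = 12·56, N2·N4 = 492 = 41·12
achieved = 12·56/(41·12) = 56/41; |achieved − target| = 0 ≤ 14/1025 ✓

N1=12 N2=41 N3=56 N4=12 achieved=56/41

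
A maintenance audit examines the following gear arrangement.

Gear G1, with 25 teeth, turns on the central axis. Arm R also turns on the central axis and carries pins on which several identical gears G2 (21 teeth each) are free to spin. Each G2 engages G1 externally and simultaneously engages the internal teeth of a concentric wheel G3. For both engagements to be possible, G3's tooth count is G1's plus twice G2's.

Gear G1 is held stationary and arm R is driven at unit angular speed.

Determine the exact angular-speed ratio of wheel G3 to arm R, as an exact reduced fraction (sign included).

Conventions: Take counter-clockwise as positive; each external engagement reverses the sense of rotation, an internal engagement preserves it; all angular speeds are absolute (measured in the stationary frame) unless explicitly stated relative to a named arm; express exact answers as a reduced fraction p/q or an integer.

92/67

planetary set (25T centre, 21T on arm, 67T internal) — Willis relation
ring teeth: 25 + 2·21 = 67
25(ω_sun−ω_arm) = −67(ω_ring−ω_arm),  ω_sun = 0, ω_arm = 1
ω_ring = 1 − (25/67)(0−1) = 92/67
ω_out/ω_in = 92/67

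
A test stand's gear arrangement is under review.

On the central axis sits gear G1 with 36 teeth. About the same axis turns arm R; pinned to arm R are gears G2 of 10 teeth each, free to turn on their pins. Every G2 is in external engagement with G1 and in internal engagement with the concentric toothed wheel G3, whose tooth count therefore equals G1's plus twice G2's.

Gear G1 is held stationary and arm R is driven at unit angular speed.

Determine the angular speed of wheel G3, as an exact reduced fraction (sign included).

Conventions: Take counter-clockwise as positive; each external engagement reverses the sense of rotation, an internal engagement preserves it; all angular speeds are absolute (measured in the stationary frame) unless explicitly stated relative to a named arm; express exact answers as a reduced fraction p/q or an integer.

23/14

class = planetary set [G3 = 36+2·10 = 56; Willis about the carrier]
ring teeth: 36 + 2·10 = 56
36(ω_sun−ω_arm) = −56(ω_ring−ω_arm),  ω_sun = 0, ω_arm = 1
ω_ring = 1 − (36/56)(0−1) = 23/14
exact speed ratio = 23/14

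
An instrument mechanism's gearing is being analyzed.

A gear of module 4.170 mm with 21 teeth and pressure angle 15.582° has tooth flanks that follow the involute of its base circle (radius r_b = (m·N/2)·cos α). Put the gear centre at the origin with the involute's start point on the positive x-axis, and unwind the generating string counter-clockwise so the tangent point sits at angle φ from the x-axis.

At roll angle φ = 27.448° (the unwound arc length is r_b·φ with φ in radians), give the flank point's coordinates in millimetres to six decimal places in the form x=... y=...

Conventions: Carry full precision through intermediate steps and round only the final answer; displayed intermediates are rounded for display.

recognized (one wheel, involute flank): single-mesh tooth geometry, m = 4.170, N = 21
pitch radius r_p = m·N/2 = 4.170·21/2 = 43.785000
base radius r_b = r_p·cos α = 43.785000·cos 15.582° = 42.175770
roll angle φ = 27.448° = 0.47905797 rad
x = r_b·(cos φ + φ·sin φ) = 46.741219
y = r_b·(sin φ − φ·cos φ) = 1.510449

x=46.741219 y=1.510449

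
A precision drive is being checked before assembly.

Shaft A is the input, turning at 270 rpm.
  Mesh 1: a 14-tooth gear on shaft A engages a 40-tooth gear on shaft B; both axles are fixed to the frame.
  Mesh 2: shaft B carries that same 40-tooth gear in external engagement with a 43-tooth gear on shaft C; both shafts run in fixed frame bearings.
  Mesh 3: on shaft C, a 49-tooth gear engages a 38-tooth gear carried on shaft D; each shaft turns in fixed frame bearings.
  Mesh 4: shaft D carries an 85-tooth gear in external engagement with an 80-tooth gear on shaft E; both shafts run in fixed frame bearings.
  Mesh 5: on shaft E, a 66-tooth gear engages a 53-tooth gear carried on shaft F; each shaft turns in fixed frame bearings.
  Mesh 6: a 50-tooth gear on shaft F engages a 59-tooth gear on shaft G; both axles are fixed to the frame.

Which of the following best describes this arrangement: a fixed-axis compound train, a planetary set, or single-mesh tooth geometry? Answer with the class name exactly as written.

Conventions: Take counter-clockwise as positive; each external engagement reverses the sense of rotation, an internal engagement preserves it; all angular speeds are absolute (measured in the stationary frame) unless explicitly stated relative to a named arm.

topology: fixed-axis compound train — 6 meshes, A→G
classification: fixed-axis compound train

fixed-axis compound train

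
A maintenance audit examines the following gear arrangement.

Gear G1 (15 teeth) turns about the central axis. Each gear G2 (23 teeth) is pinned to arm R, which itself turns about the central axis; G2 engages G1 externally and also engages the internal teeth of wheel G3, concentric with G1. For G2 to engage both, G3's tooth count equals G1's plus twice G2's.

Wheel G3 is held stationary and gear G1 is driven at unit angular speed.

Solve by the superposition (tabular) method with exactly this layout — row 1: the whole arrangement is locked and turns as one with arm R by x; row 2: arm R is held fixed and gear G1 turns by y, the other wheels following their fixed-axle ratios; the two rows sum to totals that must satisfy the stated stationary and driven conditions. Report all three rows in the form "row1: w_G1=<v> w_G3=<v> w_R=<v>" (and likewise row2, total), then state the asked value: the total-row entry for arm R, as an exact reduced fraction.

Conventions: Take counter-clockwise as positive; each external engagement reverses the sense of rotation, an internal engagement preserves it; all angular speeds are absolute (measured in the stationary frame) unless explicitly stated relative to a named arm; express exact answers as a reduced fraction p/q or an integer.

row1: w_G1=15/76 w_G3=15/76 w_R=15/76
row2: w_G1=61/76 w_G3=-15/76 w_R=0
total: w_G1=1 w_G3=0 w_R=15/76
asked value: 15/76

recognized (axles ride arm R): planetary set, 15/23/61 teeth
row 1: whole set turns with the arm by x
row 2 — arm fixed, fixed-axis ratios: sun y, ring −(15/61)·y, arm 0
boundary: total ω_ring = x − (15/61)·y = 0 and total ω_sun = x + y = 1  ⇒  y = 61/76, x = 15/76
row 2 ring = −(15/61)·61/76 = -15/76
totals (row 1 + row 2): sun 15/76 + 61/76 = 1, ring 15/76 + (-15/76) = 0, arm 15/76 + 0 = 15/76
asked cell (total, arm) = 15/76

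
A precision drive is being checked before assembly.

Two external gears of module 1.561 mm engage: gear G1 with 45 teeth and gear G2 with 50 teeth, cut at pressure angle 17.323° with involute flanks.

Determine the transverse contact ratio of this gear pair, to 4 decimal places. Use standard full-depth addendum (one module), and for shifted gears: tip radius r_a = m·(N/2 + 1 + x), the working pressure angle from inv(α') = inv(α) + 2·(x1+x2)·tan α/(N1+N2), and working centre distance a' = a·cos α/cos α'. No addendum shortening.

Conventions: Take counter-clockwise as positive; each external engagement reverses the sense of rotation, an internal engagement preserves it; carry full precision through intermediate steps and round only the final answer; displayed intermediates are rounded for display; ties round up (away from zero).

topology: single-mesh involute geometry — m = 1.561, 45T/50T pair
base radii: r_b1 = 33.529391, r_b2 = 37.254879
tip radii: r_a1 = 36.683500, r_a2 = 40.586000
no profile shift: α' = α, a' = a
action lengths: √(r_a1²−r_b1²) = 14.881503, √(r_a2²−r_b2²) = 16.102714
base pitch p_b = π·m·cos α = 4.681586
CR = (14.881503 + 16.102714 − 74.147500·sin 17.32300°)/4.681586 = 1.902389
contact ratio ≈ 1.9024

1.9024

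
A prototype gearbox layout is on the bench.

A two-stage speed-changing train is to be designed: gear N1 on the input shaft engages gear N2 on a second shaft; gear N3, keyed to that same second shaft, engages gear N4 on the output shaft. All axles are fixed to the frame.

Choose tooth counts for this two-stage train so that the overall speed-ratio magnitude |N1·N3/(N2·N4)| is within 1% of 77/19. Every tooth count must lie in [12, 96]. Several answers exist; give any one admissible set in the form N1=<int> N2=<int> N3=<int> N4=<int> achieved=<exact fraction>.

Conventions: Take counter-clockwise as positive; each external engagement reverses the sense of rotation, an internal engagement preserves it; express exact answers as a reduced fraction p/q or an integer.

class = fixed-axis compound train [2-stage, 77/19 wanted]
target = 77/19 in lowest terms: an exact hit needs N1·N3 = k·77 and N2·N4 = k·19 for one integer k, every count in [12, 96]; additionally prefer no 1:1 stage (N1 ≠ N2, N3 ≠ N4)
k = 1…11: no 1:1-free in-range split of k·77 and k·19 into factor pairs; take k = 12
k = 12: N1·N3 = 924 = 12·77, N2·N4 = 228 = 19·12
achieved = 12·77/(19·12) = 77/19; |achieved − target| = 0 ≤ 77/1900 ✓

N1=12 N2=19 N3=77 N4=12 achieved=77/19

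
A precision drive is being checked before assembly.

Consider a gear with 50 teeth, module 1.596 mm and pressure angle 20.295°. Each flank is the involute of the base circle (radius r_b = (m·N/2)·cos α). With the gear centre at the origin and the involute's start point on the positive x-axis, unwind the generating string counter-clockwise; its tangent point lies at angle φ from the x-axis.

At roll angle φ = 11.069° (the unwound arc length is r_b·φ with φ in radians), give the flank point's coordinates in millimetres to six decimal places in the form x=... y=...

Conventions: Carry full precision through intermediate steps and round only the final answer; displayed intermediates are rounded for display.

topology: single-mesh involute geometry — m = 1.596, N = 50
pitch radius r_p = m·N/2 = 1.596·50/2 = 39.900000
base radius r_b = r_p·cos α = 39.900000·cos 20.295° = 37.422976
roll angle φ = 11.069° = 0.19319049 rad
x = r_b·(cos φ + φ·sin φ) = 38.114834
y = r_b·(sin φ − φ·cos φ) = 0.089609

x=38.114834 y=0.089609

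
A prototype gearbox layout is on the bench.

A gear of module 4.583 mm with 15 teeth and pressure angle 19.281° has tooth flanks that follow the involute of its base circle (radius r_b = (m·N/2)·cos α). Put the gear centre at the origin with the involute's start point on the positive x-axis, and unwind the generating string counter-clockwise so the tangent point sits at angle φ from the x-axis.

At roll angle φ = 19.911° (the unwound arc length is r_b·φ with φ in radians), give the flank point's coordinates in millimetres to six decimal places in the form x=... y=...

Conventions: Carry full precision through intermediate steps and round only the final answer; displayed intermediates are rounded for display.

x=34.344895 y=0.448413

class = single-mesh tooth geometry [base-circle involute, m = 4.583, 15T]
pitch radius r_p = m·N/2 = 4.583·15/2 = 34.372500
base radius r_b = r_p·cos α = 34.372500·cos 19.281° = 32.444564
roll angle φ = 19.911° = 0.34751251 rad
x = r_b·(cos φ + φ·sin φ) = 34.344895
y = r_b·(sin φ − φ·cos φ) = 0.448413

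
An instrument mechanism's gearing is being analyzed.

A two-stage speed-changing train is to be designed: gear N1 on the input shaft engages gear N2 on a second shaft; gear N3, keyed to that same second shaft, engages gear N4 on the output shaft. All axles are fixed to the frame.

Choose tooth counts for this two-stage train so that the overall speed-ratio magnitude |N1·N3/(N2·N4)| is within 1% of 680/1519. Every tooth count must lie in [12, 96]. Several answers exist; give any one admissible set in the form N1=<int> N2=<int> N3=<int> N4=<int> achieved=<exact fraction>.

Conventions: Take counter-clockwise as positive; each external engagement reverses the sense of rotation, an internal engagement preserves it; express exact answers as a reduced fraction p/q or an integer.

N1=17 N2=31 N3=40 N4=49 achieved=680/1519

design class (target 680/1519): fixed-axis compound train
target = 680/1519 in lowest terms: an exact hit needs N1·N3 = k·680 and N2·N4 = k·1519 for one integer k, every count in [12, 96]; additionally prefer no 1:1 stage (N1 ≠ N2, N3 ≠ N4)
k = 1: N1·N3 = 680 = 17·40, N2·N4 = 1519 = 31·49
achieved = 17·40/(31·49) = 680/1519; |achieved − target| = 0 ≤ 34/7595 ✓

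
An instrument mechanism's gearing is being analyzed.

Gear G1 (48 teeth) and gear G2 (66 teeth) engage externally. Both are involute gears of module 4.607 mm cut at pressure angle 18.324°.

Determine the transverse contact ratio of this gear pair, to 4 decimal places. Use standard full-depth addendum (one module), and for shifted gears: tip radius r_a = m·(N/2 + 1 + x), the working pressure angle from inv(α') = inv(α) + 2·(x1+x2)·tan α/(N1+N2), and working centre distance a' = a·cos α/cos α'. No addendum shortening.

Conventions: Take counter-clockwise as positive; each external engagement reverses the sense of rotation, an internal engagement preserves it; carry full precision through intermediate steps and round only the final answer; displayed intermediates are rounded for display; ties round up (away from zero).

1.8735

single-mesh involute tooth geometry (48T engaging 66T at module 4.607)
base radii: r_b1 = 104.961525, r_b2 = 144.322096
tip radii: r_a1 = 115.175000, r_a2 = 156.638000
no profile shift: α' = α, a' = a
action lengths: √(r_a1²−r_b1²) = 47.416864, √(r_a2²−r_b2²) = 60.881816
base pitch p_b = π·m·cos α = 13.739431
CR = (47.416864 + 60.881816 − 262.599000·sin 18.32400°)/13.739431 = 1.873451
contact ratio ≈ 1.8735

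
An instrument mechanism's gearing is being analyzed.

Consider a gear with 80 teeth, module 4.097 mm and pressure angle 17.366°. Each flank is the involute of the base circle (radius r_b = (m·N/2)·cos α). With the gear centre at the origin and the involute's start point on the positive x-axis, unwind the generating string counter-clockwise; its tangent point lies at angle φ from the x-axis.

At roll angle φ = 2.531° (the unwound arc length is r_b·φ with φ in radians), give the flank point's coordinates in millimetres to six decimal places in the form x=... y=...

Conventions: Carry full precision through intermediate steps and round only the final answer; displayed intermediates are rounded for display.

single-mesh involute tooth geometry (80T wheel at module 4.097)
pitch radius r_p = m·N/2 = 4.097·80/2 = 163.880000
base radius r_b = r_p·cos α = 163.880000·cos 17.366° = 156.409959
roll angle φ = 2.531° = 0.04417428 rad
x = r_b·(cos φ + φ·sin φ) = 156.562491
y = r_b·(sin φ − φ·cos φ) = 0.004493

x=156.562491 y=0.004493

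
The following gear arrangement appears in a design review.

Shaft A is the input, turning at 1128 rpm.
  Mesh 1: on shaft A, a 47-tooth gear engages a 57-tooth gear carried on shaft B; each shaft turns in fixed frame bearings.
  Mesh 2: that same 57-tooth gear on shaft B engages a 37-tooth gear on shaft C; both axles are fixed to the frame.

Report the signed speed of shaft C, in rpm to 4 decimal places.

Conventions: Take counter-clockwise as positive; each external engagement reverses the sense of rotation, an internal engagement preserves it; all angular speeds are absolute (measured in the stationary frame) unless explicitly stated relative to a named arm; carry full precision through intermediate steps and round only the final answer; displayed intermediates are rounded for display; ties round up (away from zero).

+1432.8649 rpm

class = fixed-axis compound train [2 meshes; 2 ratios multiply, 2 sense flips]
mesh 1 [47T→57T]: ω = 1128.0000×47/57 = 930.1053 rpm, sense flips to −
mesh 2 [57T→37T]: ω = 930.1053×57/37 = 1432.8649 rpm, sense flips to +
signed output speed = +1432.8649 rpm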